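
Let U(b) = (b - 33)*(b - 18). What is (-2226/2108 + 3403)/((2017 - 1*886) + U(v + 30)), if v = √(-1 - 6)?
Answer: -3585649*I/(-1146752*I + 9486*√7) ≈ 3.1253 - 0.0684*I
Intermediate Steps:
v = I*√7 (v = √(-7) = I*√7 ≈ 2.6458*I)
U(b) = (-33 + b)*(-18 + b)
(-2226/2108 + 3403)/((2017 - 1*886) + U(v + 30)) = (-2226/2108 + 3403)/((2017 - 1*886) + (594 + (I*√7 + 30)² - 51*(I*√7 + 30))) = (-2226*1/2108 + 3403)/((2017 - 886) + (594 + (30 + I*√7)² - 51*(30 + I*√7))) = (-1113/1054 + 3403)/(1131 + (594 + (30 + I*√7)² + (-1530 - 51*I*√7))) = 3585649/(1054*(1131 + (-936 + (30 + I*√7)² - 51*I*√7))) = 3585649/(1054*(195 + (30 + I*√7)² - 51*I*√7))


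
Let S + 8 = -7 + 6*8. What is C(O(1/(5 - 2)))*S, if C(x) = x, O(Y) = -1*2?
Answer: -66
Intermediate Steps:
O(Y) = -2
S = 33 (S = -8 + (-7 + 6*8) = -8 + (-7 + 48) = -8 + 41 = 33)
C(O(1/(5 - 2)))*S = -2*33 = -66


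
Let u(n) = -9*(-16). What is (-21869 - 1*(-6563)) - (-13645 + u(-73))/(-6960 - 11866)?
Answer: -288164257/18826 ≈ -15307.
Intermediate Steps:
u(n) = 144
(-21869 - 1*(-6563)) - (-13645 + u(-73))/(-6960 - 11866) = (-21869 - 1*(-6563)) - (-13645 + 144)/(-6960 - 11866) = (-21869 + 6563) - (-13501)/(-18826) = -15306 - (-13501)*(-1)/18826 = -15306 - 1*13501/18826 = -15306 - 13501/18826 = -288164257/18826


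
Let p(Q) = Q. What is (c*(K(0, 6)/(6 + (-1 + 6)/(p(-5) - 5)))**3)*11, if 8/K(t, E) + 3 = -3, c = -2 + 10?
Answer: -4096/3267 ≈ -1.2537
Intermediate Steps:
c = 8
K(t, E) = -4/3 (K(t, E) = 8/(-3 - 3) = 8/(-6) = 8*(-1/6) = -4/3)
(c*(K(0, 6)/(6 + (-1 + 6)/(p(-5) - 5)))**3)*11 = (8*(-4/3/(6 + (-1 + 6)/(-5 - 5)))**3)*11 = (8*(-4/3/(6 + 5/(-10)))**3)*11 = (8*(-4/3/(6 + 5*(-1/10)))**3)*11 = (8*(-4/3/(6 - 1/2))**3)*11 = (8*(-4/3/(11/2))**3)*11 = (8*((2/11)*(-4/3))**3)*11 = (8*(-8/33)**3)*11 = (8*(-512/35937))*11 = -4096/35937*11 = -4096/3267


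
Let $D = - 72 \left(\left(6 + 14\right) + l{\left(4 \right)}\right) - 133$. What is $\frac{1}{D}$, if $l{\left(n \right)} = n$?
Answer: $- \frac{1}{1861} \approx -0.00053735$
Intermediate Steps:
$D = -1861$ ($D = - 72 \left(\left(6 + 14\right) + 4\right) - 133 = - 72 \left(20 + 4\right) - 133 = \left(-72\right) 24 - 133 = -1728 - 133 = -1861$)
$\frac{1}{D} = \frac{1}{-1861} = - \frac{1}{1861}$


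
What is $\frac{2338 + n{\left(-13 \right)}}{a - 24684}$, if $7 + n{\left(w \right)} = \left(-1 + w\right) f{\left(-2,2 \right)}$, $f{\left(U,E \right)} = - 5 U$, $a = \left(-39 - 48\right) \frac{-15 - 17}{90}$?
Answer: $- \frac{4695}{52828} \approx -0.088873$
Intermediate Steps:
$a = \frac{464}{15}$ ($a = - 87 \left(-15 - 17\right) \frac{1}{90} = - 87 \left(\left(-32\right) \frac{1}{90}\right) = \left(-87\right) \left(- \frac{16}{45}\right) = \frac{464}{15} \approx 30.933$)
$n{\left(w \right)} = -17 + 10 w$ ($n{\left(w \right)} = -7 + \left(-1 + w\right) \left(\left(-5\right) \left(-2\right)\right) = -7 + \left(-1 + w\right) 10 = -7 + \left(-10 + 10 w\right) = -17 + 10 w$)
$\frac{2338 + n{\left(-13 \right)}}{a - 24684} = \frac{2338 + \left(-17 + 10 \left(-13\right)\right)}{\frac{464}{15} - 24684} = \frac{2338 - 147}{- \frac{369796}{15}} = \left(2338 - 147\right) \left(- \frac{15}{369796}\right) = 2191 \left(- \frac{15}{369796}\right) = - \frac{4695}{52828}$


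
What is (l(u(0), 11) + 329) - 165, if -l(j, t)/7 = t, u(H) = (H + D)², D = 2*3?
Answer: 87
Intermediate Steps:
D = 6
u(H) = (6 + H)² (u(H) = (H + 6)² = (6 + H)²)
l(j, t) = -7*t
(l(u(0), 11) + 329) - 165 = (-7*11 + 329) - 165 = (-77 + 329) - 165 = 252 - 165 = 87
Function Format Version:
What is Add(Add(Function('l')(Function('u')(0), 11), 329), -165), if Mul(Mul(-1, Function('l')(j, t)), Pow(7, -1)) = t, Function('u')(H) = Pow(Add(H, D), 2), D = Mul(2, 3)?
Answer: 87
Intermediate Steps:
D = 6
Function('u')(H) = Pow(Add(6, H), 2) (Function('u')(H) = Pow(Add(H, 6), 2) = Pow(Add(6, H), 2))
Function('l')(j, t) = Mul(-7, t)
Add(Add(Function('l')(Function('u')(0), 11), 329), -165) = Add(Add(Mul(-7, 11), 329), -165) = Add(Add(-77, 329), -165) = Add(252, -165) = 87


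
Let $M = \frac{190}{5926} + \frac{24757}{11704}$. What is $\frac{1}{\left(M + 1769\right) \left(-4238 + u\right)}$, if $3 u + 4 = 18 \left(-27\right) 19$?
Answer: $- \frac{97779}{1267223206312} \approx -7.716 \cdot 10^{-8}$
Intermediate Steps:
$u = - \frac{9238}{3}$ ($u = - \frac{4}{3} + \frac{18 \left(-27\right) 19}{3} = - \frac{4}{3} + \frac{\left(-486\right) 19}{3} = - \frac{4}{3} + \frac{1}{3} \left(-9234\right) = - \frac{4}{3} - 3078 = - \frac{9238}{3} \approx -3079.3$)
$M = \frac{3919309}{1825208}$ ($M = 190 \cdot \frac{1}{5926} + 24757 \cdot \frac{1}{11704} = \frac{95}{2963} + \frac{1303}{616} = \frac{3919309}{1825208} \approx 2.1473$)
$\frac{1}{\left(M + 1769\right) \left(-4238 + u\right)} = \frac{1}{\left(\frac{3919309}{1825208} + 1769\right) \left(-4238 - \frac{9238}{3}\right)} = \frac{1}{\frac{3232712261}{1825208} \left(- \frac{21952}{3}\right)} = \frac{1}{- \frac{1267223206312}{97779}} = - \frac{97779}{1267223206312}$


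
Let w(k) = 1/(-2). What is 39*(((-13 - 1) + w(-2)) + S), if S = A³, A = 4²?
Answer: 318357/2 ≈ 1.5918e+5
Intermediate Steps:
w(k) = -½ (w(k) = 1*(-½) = -½)
A = 16
S = 4096 (S = 16³ = 4096)
39*(((-13 - 1) + w(-2)) + S) = 39*(((-13 - 1) - ½) + 4096) = 39*((-14 - ½) + 4096) = 39*(-29/2 + 4096) = 39*(8163/2) = 318357/2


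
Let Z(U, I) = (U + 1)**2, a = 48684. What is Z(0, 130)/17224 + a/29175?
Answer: 279520797/167503400 ≈ 1.6687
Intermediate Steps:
Z(U, I) = (1 + U)**2
Z(0, 130)/17224 + a/29175 = (1 + 0)**2/17224 + 48684/29175 = 1**2*(1/17224) + 48684*(1/29175) = 1*(1/17224) + 16228/9725 = 1/17224 + 16228/9725 = 279520797/167503400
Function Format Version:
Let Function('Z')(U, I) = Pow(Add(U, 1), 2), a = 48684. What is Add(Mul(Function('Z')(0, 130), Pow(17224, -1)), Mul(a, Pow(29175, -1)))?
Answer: Rational(279520797, 167503400) ≈ 1.6687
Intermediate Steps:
Function('Z')(U, I) = Pow(Add(1, U), 2)
Add(Mul(Function('Z')(0, 130), Pow(17224, -1)), Mul(a, Pow(29175, -1))) = Add(Mul(Pow(Add(1, 0), 2), Pow(17224, -1)), Mul(48684, Pow(29175, -1))) = Add(Mul(Pow(1, 2), Rational(1, 17224)), Mul(48684, Rational(1, 29175))) = Add(Mul(1, Rational(1, 17224)), Rational(16228, 9725)) = Add(Rational(1, 17224), Rational(16228, 9725)) = Rational(279520797, 167503400)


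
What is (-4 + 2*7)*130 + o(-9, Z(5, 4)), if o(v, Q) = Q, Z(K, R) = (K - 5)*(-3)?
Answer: 1300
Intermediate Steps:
Z(K, R) = 15 - 3*K (Z(K, R) = (-5 + K)*(-3) = 15 - 3*K)
(-4 + 2*7)*130 + o(-9, Z(5, 4)) = (-4 + 2*7)*130 + (15 - 3*5) = (-4 + 14)*130 + (15 - 15) = 10*130 + 0 = 1300 + 0 = 1300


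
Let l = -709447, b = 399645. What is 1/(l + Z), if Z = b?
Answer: -1/309802 ≈ -3.2279e-6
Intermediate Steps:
Z = 399645
1/(l + Z) = 1/(-709447 + 399645) = 1/(-309802) = -1/309802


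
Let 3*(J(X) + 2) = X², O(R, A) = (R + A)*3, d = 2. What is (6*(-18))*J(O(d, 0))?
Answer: -1080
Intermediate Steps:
O(R, A) = 3*A + 3*R (O(R, A) = (A + R)*3 = 3*A + 3*R)
J(X) = -2 + X²/3
(6*(-18))*J(O(d, 0)) = (6*(-18))*(-2 + (3*0 + 3*2)²/3) = -108*(-2 + (0 + 6)²/3) = -108*(-2 + (⅓)*6²) = -108*(-2 + (⅓)*36) = -108*(-2 + 12) = -108*10 = -1080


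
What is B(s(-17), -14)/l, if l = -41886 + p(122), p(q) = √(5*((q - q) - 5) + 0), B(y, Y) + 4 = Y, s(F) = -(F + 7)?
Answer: 753948/1754437021 + 90*I/1754437021 ≈ 0.00042974 + 5.1299e-8*I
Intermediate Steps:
s(F) = -7 - F (s(F) = -(7 + F) = -7 - F)
B(y, Y) = -4 + Y
p(q) = 5*I (p(q) = √(5*(0 - 5) + 0) = √(5*(-5) + 0) = √(-25 + 0) = √(-25) = 5*I)
l = -41886 + 5*I ≈ -41886.0 + 5.0*I
B(s(-17), -14)/l = (-4 - 14)/(-41886 + 5*I) = -18*(-41886 - 5*I)/1754437021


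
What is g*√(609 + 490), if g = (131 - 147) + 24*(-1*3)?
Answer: -88*√1099 ≈ -2917.3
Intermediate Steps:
g = -88 (g = -16 + 24*(-3) = -16 - 72 = -88)
g*√(609 + 490) = -88*√(609 + 490) = -88*√1099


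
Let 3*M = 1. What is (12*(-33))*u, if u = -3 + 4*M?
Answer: 660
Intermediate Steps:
M = ⅓ (M = (⅓)*1 = ⅓ ≈ 0.33333)
u = -5/3 (u = -3 + 4*(⅓) = -3 + 4/3 = -5/3 ≈ -1.6667)
(12*(-33))*u = (12*(-33))*(-5/3) = -396*(-5/3) = 660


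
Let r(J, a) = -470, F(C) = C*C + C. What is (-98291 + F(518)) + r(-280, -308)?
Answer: 170081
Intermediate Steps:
F(C) = C + C² (F(C) = C² + C = C + C²)
(-98291 + F(518)) + r(-280, -308) = (-98291 + 518*(1 + 518)) - 470 = (-98291 + 518*519) - 470 = (-98291 + 268842) - 470 = 170551 - 470 = 170081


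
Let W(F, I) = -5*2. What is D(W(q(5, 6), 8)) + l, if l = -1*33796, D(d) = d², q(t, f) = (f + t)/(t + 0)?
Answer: -33696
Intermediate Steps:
q(t, f) = (f + t)/t
W(F, I) = -10
l = -33796
D(W(q(5, 6), 8)) + l = (-10)² - 33796 = 100 - 33796 = -33696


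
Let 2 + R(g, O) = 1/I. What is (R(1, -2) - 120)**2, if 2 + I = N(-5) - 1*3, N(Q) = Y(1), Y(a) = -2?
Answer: 731025/49 ≈ 14919.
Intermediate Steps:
N(Q) = -2
I = -7 (I = -2 + (-2 - 1*3) = -2 + (-2 - 3) = -2 - 5 = -7)
R(g, O) = -15/7 (R(g, O) = -2 + 1/(-7) = -2 - 1/7 = -15/7)
(R(1, -2) - 120)**2 = (-15/7 - 120)**2 = (-855/7)**2 = 731025/49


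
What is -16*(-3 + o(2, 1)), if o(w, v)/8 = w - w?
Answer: 48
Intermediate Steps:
o(w, v) = 0 (o(w, v) = 8*(w - w) = 8*0 = 0)
-16*(-3 + o(2, 1)) = -16*(-3 + 0) = -16*(-3) = 48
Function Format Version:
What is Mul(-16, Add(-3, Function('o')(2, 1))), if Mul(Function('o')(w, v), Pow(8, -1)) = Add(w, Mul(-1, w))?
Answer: 48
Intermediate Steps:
Function('o')(w, v) = 0 (Function('o')(w, v) = Mul(8, Add(w, Mul(-1, w))) = Mul(8, 0) = 0)
Mul(-16, Add(-3, Function('o')(2, 1))) = Mul(-16, Add(-3, 0)) = Mul(-16, -3) = 48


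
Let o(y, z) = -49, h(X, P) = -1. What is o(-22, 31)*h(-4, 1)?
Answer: 49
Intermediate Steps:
o(-22, 31)*h(-4, 1) = -49*(-1) = 49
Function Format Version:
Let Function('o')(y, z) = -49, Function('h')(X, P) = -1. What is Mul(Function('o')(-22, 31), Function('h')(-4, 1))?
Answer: 49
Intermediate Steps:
Mul(Function('o')(-22, 31), Function('h')(-4, 1)) = Mul(-49, -1) = 49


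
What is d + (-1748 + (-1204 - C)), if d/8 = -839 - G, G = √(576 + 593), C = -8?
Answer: -9656 - 8*√1169 ≈ -9929.5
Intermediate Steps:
G = √1169 ≈ 34.191
d = -6712 - 8*√1169 (d = 8*(-839 - √1169) = -6712 - 8*√1169 ≈ -6985.5)
d + (-1748 + (-1204 - C)) = (-6712 - 8*√1169) + (-1748 + (-1204 - 1*(-8))) = (-6712 - 8*√1169) + (-1748 + (-1204 + 8)) = (-6712 - 8*√1169) + (-1748 - 1196) = (-6712 - 8*√1169) - 2944 = -9656 - 8*√1169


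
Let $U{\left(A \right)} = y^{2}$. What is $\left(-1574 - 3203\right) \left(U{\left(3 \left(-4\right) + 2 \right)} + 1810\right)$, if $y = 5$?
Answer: $-8765795$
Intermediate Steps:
$U{\left(A \right)} = 25$ ($U{\left(A \right)} = 5^{2} = 25$)
$\left(-1574 - 3203\right) \left(U{\left(3 \left(-4\right) + 2 \right)} + 1810\right) = \left(-1574 - 3203\right) \left(25 + 1810\right) = \left(-4777\right) 1835 = -8765795$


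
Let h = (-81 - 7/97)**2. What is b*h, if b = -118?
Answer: -7297414528/9409 ≈ -7.7558e+5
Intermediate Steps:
h = 61842496/9409 (h = (-81 - 7*1/97)**2 = (-81 - 7/97)**2 = (-7864/97)**2 = 61842496/9409 ≈ 6572.7)
b*h = -118*61842496/9409 = -7297414528/9409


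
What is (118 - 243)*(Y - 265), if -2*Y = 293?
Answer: 102875/2 ≈ 51438.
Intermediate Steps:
Y = -293/2 (Y = -1/2*293 = -293/2 ≈ -146.50)
(118 - 243)*(Y - 265) = (118 - 243)*(-293/2 - 265) = -125*(-823/2) = 102875/2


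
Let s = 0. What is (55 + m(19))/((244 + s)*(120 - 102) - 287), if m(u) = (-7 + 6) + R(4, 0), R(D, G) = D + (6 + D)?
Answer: 68/4105 ≈ 0.016565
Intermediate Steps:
R(D, G) = 6 + 2*D
m(u) = 13 (m(u) = (-7 + 6) + (6 + 2*4) = -1 + (6 + 8) = -1 + 14 = 13)
(55 + m(19))/((244 + s)*(120 - 102) - 287) = (55 + 13)/((244 + 0)*(120 - 102) - 287) = 68/(244*18 - 287) = 68/(4392 - 287) = 68/4105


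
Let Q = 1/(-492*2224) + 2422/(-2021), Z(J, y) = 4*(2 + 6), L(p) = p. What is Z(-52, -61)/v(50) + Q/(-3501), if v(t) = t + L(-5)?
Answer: 27540687961849/38710458411840 ≈ 0.71145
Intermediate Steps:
v(t) = -5 + t (v(t) = t - 5 = -5 + t)
Z(J, y) = 32 (Z(J, y) = 4*8 = 32)
Q = -2650173797/2211394368 (Q = -1/492*1/2224 + 2422*(-1/2021) = -1/1094208 - 2422/2021 = -2650173797/2211394368 ≈ -1.1984)
Z(-52, -61)/v(50) + Q/(-3501) = 32/(-5 + 50) - 2650173797/2211394368/(-3501) = 32/45 - 2650173797/2211394368*(-1/3501) = 32*(1/45) + 2650173797/7742091682368 = 32/45 + 2650173797/7742091682368 = 27540687961849/38710458411840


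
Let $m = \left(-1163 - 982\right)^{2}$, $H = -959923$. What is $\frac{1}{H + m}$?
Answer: $\frac{1}{3641102} \approx 2.7464 \cdot 10^{-7}$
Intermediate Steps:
$m = 4601025$ ($m = \left(-2145\right)^{2} = 4601025$)
$\frac{1}{H + m} = \frac{1}{-959923 + 4601025} = \frac{1}{3641102}$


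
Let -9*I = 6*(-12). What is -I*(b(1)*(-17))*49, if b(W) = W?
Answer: 6664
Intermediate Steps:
I = 8 (I = -2*(-12)/3 = -1/9*(-72) = 8)
-I*(b(1)*(-17))*49 = -8*(1*(-17))*49 = -8*(-17)*49 = -(-136)*49 = -1*(-6664) = 6664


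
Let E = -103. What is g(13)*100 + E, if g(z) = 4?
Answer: 297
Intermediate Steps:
g(13)*100 + E = 4*100 - 103 = 400 - 103 = 297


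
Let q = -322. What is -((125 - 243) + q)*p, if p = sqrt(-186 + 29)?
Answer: 440*I*sqrt(157) ≈ 5513.2*I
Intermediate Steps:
p = I*sqrt(157) (p = sqrt(-157) = I*sqrt(157) ≈ 12.53*I)
-((125 - 243) + q)*p = -((125 - 243) - 322)*I*sqrt(157) = -(-118 - 322)*I*sqrt(157) = -(-440)*I*sqrt(157) = 440*I*sqrt(157)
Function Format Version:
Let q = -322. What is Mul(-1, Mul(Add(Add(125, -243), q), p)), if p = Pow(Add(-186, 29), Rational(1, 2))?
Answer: Mul(440, I, Pow(157, Rational(1, 2))) ≈ Mul(5513.2, I)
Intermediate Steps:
p = Mul(I, Pow(157, Rational(1, 2))) (p = Pow(-157, Rational(1, 2)) = Mul(I, Pow(157, Rational(1, 2))) ≈ Mul(12.530, I))
Mul(-1, Mul(Add(Add(125, -243), q), p)) = Mul(-1, Mul(Add(Add(125, -243), -322), Mul(I, Pow(157, Rational(1, 2))))) = Mul(-1, Mul(Add(-118, -322), Mul(I, Pow(157, Rational(1, 2))))) = Mul(-1, Mul(-440, Mul(I, Pow(157, Rational(1, 2))))) = Mul(-1, Mul(-440, I, Pow(157, Rational(1, 2)))) = Mul(440, I, Pow(157, Rational(1, 2)))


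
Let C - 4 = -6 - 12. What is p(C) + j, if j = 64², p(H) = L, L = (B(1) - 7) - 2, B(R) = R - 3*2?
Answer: 4082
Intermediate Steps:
B(R) = -6 + R (B(R) = R - 6 = -6 + R)
L = -14 (L = ((-6 + 1) - 7) - 2 = (-5 - 7) - 2 = -12 - 2 = -14)
C = -14 (C = 4 + (-6 - 12) = 4 - 18 = -14)
p(H) = -14
j = 4096
p(C) + j = -14 + 4096 = 4082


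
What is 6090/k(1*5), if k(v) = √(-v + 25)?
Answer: 609*√5 ≈ 1361.8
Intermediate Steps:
k(v) = √(25 - v)
6090/k(1*5) = 6090/(√(25 - 5)) = 6090/(√20) = 6090/((2*√5)) = 6090*(√5/10) = 609*√5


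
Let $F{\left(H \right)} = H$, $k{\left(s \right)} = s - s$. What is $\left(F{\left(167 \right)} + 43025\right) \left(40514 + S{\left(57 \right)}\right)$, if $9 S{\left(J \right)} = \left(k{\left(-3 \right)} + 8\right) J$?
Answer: $\frac{5256207248}{3} \approx 1.7521 \cdot 10^{9}$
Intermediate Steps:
$k{\left(s \right)} = 0$
$S{\left(J \right)} = \frac{8 J}{9}$ ($S{\left(J \right)} = \frac{\left(0 + 8\right) J}{9} = \frac{8 J}{9}$)
$\left(F{\left(167 \right)} + 43025\right) \left(40514 + S{\left(57 \right)}\right) = \left(167 + 43025\right) \left(40514 + \frac{8}{9} \cdot 57\right) = 43192 \left(40514 + \frac{152}{3}\right) = 43192 \cdot \frac{121694}{3} = \frac{5256207248}{3}$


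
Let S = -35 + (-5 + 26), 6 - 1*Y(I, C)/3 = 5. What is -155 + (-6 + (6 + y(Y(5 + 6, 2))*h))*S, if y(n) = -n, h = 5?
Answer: 55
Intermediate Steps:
Y(I, C) = 3 (Y(I, C) = 18 - 3*5 = 18 - 15 = 3)
S = -14 (S = -35 + 21 = -14)
-155 + (-6 + (6 + y(Y(5 + 6, 2))*h))*S = -155 + (-6 + (6 - 1*3*5))*(-14) = -155 + (-6 + (6 - 3*5))*(-14) = -155 + (-6 + (6 - 15))*(-14) = -155 + (-6 - 9)*(-14) = -155 - 15*(-14) = -155 + 210 = 55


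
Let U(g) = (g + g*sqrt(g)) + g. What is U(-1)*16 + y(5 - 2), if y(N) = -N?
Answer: -35 - 16*I ≈ -35.0 - 16.0*I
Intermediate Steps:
U(g) = g**(3/2) + 2*g (U(g) = (g + g**(3/2)) + g = g**(3/2) + 2*g)
U(-1)*16 + y(5 - 2) = ((-1)**(3/2) + 2*(-1))*16 - (5 - 2) = (-I - 2)*16 - 1*3 = (-2 - I)*16 - 3 = (-32 - 16*I) - 3 = -35 - 16*I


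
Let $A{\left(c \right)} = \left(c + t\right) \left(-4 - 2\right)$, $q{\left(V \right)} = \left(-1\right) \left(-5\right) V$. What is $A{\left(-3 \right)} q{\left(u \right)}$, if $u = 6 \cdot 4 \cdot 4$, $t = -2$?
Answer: $14400$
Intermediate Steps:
$u = 96$ ($u = 24 \cdot 4 = 96$)
$q{\left(V \right)} = 5 V$
$A{\left(c \right)} = 12 - 6 c$ ($A{\left(c \right)} = \left(c - 2\right) \left(-4 - 2\right) = \left(-2 + c\right) \left(-6\right) = 12 - 6 c$)
$A{\left(-3 \right)} q{\left(u \right)} = \left(12 - -18\right) 5 \cdot 96 = \left(12 + 18\right) 480 = 30 \cdot 480 = 14400$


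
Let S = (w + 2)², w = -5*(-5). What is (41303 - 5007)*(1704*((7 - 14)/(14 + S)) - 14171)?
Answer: -382595446376/743 ≈ -5.1493e+8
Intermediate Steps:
w = 25
S = 729 (S = (25 + 2)² = 27² = 729)
(41303 - 5007)*(1704*((7 - 14)/(14 + S)) - 14171) = (41303 - 5007)*(1704*((7 - 14)/(14 + 729)) - 14171) = 36296*(1704*(-7/743) - 14171) = 36296*(-11928/743 - 14171) = 36296*(-10540981/743) = -382595446376/743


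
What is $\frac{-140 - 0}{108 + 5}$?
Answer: $- \frac{140}{113} \approx -1.2389$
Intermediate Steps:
$\frac{-140 - 0}{108 + 5} = \frac{-140 + 0}{113} = \left(-140\right) \frac{1}{113} = - \frac{140}{113}$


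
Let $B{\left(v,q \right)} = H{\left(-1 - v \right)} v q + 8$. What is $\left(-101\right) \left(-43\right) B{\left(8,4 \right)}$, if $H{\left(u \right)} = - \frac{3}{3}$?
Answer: $-104232$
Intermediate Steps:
$H{\left(u \right)} = -1$ ($H{\left(u \right)} = \left(-3\right) \frac{1}{3} = -1$)
$B{\left(v,q \right)} = 8 - q v$ ($B{\left(v,q \right)} = - v q + 8 = - q v + 8 = 8 - q v$)
$\left(-101\right) \left(-43\right) B{\left(8,4 \right)} = \left(-101\right) \left(-43\right) \left(8 - 4 \cdot 8\right) = 4343 \left(8 - 32\right) = 4343 \left(-24\right) = -104232$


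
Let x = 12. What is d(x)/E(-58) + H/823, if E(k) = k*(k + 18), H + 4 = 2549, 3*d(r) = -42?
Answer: 2946439/954680 ≈ 3.0863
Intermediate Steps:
d(r) = -14 (d(r) = (⅓)*(-42) = -14)
H = 2545 (H = -4 + 2549 = 2545)
E(k) = k*(18 + k)
d(x)/E(-58) + H/823 = -14*(-1/(58*(18 - 58))) + 2545/823 = -14/((-58*(-40))) + 2545*(1/823) = -14/2320 + 2545/823 = -14*1/2320 + 2545/823 = -7/1160 + 2545/823 = 2946439/954680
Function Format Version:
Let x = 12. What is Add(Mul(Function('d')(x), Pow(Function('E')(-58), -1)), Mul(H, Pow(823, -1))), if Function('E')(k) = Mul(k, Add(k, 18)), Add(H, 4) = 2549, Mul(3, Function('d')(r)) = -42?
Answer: Rational(2946439, 954680) ≈ 3.0863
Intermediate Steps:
Function('d')(r) = -14 (Function('d')(r) = Mul(Rational(1, 3), -42) = -14)
H = 2545 (H = Add(-4, 2549) = 2545)
Function('E')(k) = Mul(k, Add(18, k))
Add(Mul(Function('d')(x), Pow(Function('E')(-58), -1)), Mul(H, Pow(823, -1))) = Add(Mul(-14, Pow(Mul(-58, Add(18, -58)), -1)), Mul(2545, Pow(823, -1))) = Add(Mul(-14, Pow(Mul(-58, -40), -1)), Mul(2545, Rational(1, 823))) = Add(Mul(-14, Pow(2320, -1)), Rational(2545, 823)) = Add(Mul(-14, Rational(1, 2320)), Rational(2545, 823)) = Add(Rational(-7, 1160), Rational(2545, 823)) = Rational(2946439, 954680)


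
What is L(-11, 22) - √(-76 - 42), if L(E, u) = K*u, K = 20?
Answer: 440 - I*√118 ≈ 440.0 - 10.863*I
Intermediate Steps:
L(E, u) = 20*u
L(-11, 22) - √(-76 - 42) = 20*22 - √(-76 - 42) = 440 - √(-118) = 440 - I*√118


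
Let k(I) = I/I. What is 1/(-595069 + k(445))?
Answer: -1/595068 ≈ -1.6805e-6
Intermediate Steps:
k(I) = 1
1/(-595069 + k(445)) = 1/(-595069 + 1) = 1/(-595068) = -1/595068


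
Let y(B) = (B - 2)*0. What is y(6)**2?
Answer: 0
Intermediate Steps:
y(B) = 0 (y(B) = (-2 + B)*0 = 0)
y(6)**2 = 0**2 = 0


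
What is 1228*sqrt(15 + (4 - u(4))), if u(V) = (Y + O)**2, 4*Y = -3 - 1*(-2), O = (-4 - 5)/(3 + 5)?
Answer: 307*sqrt(1095)/2 ≈ 5079.4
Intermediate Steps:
O = -9/8 ≈ -1.1250
Y = -1/4 (Y = (-3 - 1*(-2))/4 = (-3 + 2)/4 = (1/4)*(-1) = -1/4 ≈ -0.25000)
u(V) = 121/64 (u(V) = (-1/4 - 9/8)**2 = (-11/8)**2 = 121/64)
1228*sqrt(15 + (4 - u(4))) = 1228*sqrt(15 + (4 - 1*121/64)) = 1228*sqrt(15 + (4 - 121/64)) = 1228*sqrt(15 + 135/64) = 1228*sqrt(1095/64) = 1228*(sqrt(1095)/8) = 307*sqrt(1095)/2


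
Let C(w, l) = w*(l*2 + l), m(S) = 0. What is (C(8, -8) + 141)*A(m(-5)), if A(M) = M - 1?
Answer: 51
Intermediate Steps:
A(M) = -1 + M
C(w, l) = 3*l*w (C(w, l) = w*(2*l + l) = w*(3*l) = 3*l*w)
(C(8, -8) + 141)*A(m(-5)) = (3*(-8)*8 + 141)*(-1 + 0) = (-192 + 141)*(-1) = -51*(-1) = 51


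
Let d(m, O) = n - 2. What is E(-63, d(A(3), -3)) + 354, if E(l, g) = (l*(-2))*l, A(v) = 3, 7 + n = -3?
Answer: -7584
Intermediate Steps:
n = -10 (n = -7 - 3 = -10)
d(m, O) = -12 (d(m, O) = -10 - 2 = -12)
E(l, g) = -2*l**2 (E(l, g) = (-2*l)*l = -2*l**2)
E(-63, d(A(3), -3)) + 354 = -2*(-63)**2 + 354 = -2*3969 + 354 = -7938 + 354 = -7584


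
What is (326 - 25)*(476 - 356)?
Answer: 36120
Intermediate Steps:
(326 - 25)*(476 - 356) = 301*120 = 36120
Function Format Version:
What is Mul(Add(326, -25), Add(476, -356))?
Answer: 36120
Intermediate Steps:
Mul(Add(326, -25), Add(476, -356)) = Mul(301, 120) = 36120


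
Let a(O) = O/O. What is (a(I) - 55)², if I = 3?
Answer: 2916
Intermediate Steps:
a(O) = 1
(a(I) - 55)² = (1 - 55)² = (-54)² = 2916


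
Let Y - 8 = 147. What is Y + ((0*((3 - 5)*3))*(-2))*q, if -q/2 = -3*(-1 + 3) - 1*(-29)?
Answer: 155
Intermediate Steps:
Y = 155 (Y = 8 + 147 = 155)
q = -46 (q = -2*(-3*(-1 + 3) - 1*(-29)) = -2*(-3*2 + 29) = -2*(-6 + 29) = -2*23 = -46)
Y + ((0*((3 - 5)*3))*(-2))*q = 155 + ((0*((3 - 5)*3))*(-2))*(-46) = 155 + ((0*(-2*3))*(-2))*(-46) = 155 + ((0*(-6))*(-2))*(-46) = 155 + (0*(-2))*(-46) = 155 + 0*(-46) = 155 + 0 = 155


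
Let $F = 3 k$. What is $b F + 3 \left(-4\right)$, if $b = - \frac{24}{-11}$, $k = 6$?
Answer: $\frac{300}{11} \approx 27.273$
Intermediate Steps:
$F = 18$ ($F = 3 \cdot 6 = 18$)
$b = \frac{24}{11}$ ($b = \left(-24\right) \left(- \frac{1}{11}\right) = \frac{24}{11} \approx 2.1818$)
$b F + 3 \left(-4\right) = \frac{24}{11} \cdot 18 + 3 \left(-4\right) = \frac{432}{11} - 12 = \frac{300}{11}$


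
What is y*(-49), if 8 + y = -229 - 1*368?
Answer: 29645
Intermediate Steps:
y = -605 (y = -8 + (-229 - 1*368) = -8 + (-229 - 368) = -8 - 597 = -605)
y*(-49) = -605*(-49) = 29645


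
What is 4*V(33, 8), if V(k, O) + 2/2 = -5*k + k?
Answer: -532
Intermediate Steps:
V(k, O) = -1 - 4*k (V(k, O) = -1 + (-5*k + k) = -1 - 4*k)
4*V(33, 8) = 4*(-1 - 4*33) = 4*(-1 - 132) = 4*(-133) = -532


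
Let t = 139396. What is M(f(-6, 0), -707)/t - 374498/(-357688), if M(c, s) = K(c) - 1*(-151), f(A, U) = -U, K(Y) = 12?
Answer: 3266364147/3116267278 ≈ 1.0482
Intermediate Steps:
M(c, s) = 163 (M(c, s) = 12 - 1*(-151) = 12 + 151 = 163)
M(f(-6, 0), -707)/t - 374498/(-357688) = 163/139396 - 374498/(-357688) = 163*(1/139396) - 374498*(-1/357688) = 163/139396 + 187249/178844 = 3266364147/3116267278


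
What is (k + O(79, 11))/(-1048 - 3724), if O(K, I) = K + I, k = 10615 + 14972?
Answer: -25677/4772 ≈ -5.3808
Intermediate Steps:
k = 25587
O(K, I) = I + K
(k + O(79, 11))/(-1048 - 3724) = (25587 + (11 + 79))/(-1048 - 3724) = (25587 + 90)/(-4772) = 25677*(-1/4772) = -25677/4772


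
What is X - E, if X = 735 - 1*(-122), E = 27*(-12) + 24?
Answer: 1157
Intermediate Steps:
E = -300 (E = -324 + 24 = -300)
X = 857 (X = 735 + 122 = 857)
X - E = 857 - 1*(-300) = 857 + 300 = 1157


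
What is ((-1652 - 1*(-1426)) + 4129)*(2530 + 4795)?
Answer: 28589475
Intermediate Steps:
((-1652 - 1*(-1426)) + 4129)*(2530 + 4795) = ((-1652 + 1426) + 4129)*7325 = (-226 + 4129)*7325 = 3903*7325 = 28589475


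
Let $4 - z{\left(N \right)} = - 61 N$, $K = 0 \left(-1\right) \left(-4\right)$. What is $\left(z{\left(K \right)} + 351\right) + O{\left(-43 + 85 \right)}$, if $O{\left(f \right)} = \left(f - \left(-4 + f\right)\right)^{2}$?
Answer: $371$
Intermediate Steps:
$K = 0$ ($K = 0 \left(-4\right) = 0$)
$O{\left(f \right)} = 16$ ($O{\left(f \right)} = 4^{2} = 16$)
$z{\left(N \right)} = 4 + 61 N$ ($z{\left(N \right)} = 4 - - 61 N = 4 + 61 N$)
$\left(z{\left(K \right)} + 351\right) + O{\left(-43 + 85 \right)} = \left(\left(4 + 61 \cdot 0\right) + 351\right) + 16 = \left(\left(4 + 0\right) + 351\right) + 16 = \left(4 + 351\right) + 16 = 355 + 16 = 371$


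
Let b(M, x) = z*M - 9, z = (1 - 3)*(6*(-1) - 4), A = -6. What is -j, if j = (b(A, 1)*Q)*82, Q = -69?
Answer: -729882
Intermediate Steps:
z = 20 (z = -2*(-6 - 4) = -2*(-10) = 20)
b(M, x) = -9 + 20*M (b(M, x) = 20*M - 9 = -9 + 20*M)
j = 729882 (j = ((-9 + 20*(-6))*(-69))*82 = ((-9 - 120)*(-69))*82 = -129*(-69)*82 = 8901*82 = 729882)
-j = -1*729882 = -729882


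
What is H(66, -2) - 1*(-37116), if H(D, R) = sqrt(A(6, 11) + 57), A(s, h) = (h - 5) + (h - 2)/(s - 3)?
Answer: 37116 + sqrt(66) ≈ 37124.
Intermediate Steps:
A(s, h) = -5 + h + (-2 + h)/(-3 + s) (A(s, h) = (-5 + h) + (-2 + h)/(-3 + s) = -5 + h + (-2 + h)/(-3 + s))
H(D, R) = sqrt(66) (H(D, R) = sqrt((13 - 5*6 - 2*11 + 11*6)/(-3 + 6) + 57) = sqrt((13 - 30 - 22 + 66)/3 + 57) = sqrt((1/3)*27 + 57) = sqrt(9 + 57) = sqrt(66))
H(66, -2) - 1*(-37116) = sqrt(66) - 1*(-37116) = sqrt(66) + 37116 = 37116 + sqrt(66)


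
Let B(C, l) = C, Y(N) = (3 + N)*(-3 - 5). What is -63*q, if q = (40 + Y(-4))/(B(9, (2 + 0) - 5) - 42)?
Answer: 1008/11 ≈ 91.636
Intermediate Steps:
Y(N) = -24 - 8*N (Y(N) = (3 + N)*(-8) = -24 - 8*N)
q = -16/11 (q = (40 + (-24 - 8*(-4)))/(9 - 42) = (40 + (-24 + 32))/(-33) = (40 + 8)*(-1/33) = 48*(-1/33) = -16/11 ≈ -1.4545)
-63*q = -63*(-16/11) = 1008/11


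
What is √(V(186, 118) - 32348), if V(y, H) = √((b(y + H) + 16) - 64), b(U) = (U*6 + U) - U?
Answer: 2*√(-8087 + √111) ≈ 179.74*I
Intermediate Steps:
b(U) = 6*U (b(U) = (6*U + U) - U = 7*U - U = 6*U)
V(y, H) = √(-48 + 6*H + 6*y) (V(y, H) = √((6*(y + H) + 16) - 64) = √((6*(H + y) + 16) - 64) = √(((6*H + 6*y) + 16) - 64) = √((16 + 6*H + 6*y) - 64) = √(-48 + 6*H + 6*y))
√(V(186, 118) - 32348) = √(√(-48 + 6*118 + 6*186) - 32348) = √(√(-48 + 708 + 1116) - 32348) = √(√1776 - 32348) = √(4*√111 - 32348) = √(-32348 + 4*√111)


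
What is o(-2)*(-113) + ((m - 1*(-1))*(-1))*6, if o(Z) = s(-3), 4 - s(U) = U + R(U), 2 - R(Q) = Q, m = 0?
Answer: -232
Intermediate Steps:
R(Q) = 2 - Q
s(U) = 2 (s(U) = 4 - (U + (2 - U)) = 4 - 1*2 = 4 - 2 = 2)
o(Z) = 2
o(-2)*(-113) + ((m - 1*(-1))*(-1))*6 = 2*(-113) + ((0 - 1*(-1))*(-1))*6 = -226 + ((0 + 1)*(-1))*6 = -226 + (1*(-1))*6 = -226 - 1*6 = -226 - 6 = -232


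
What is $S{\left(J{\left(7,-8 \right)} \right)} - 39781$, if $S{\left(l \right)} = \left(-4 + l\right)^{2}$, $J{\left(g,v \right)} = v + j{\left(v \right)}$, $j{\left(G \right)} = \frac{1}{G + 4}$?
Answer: $- \frac{634095}{16} \approx -39631.0$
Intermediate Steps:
$j{\left(G \right)} = \frac{1}{4 + G}$
$J{\left(g,v \right)} = v + \frac{1}{4 + v}$
$S{\left(J{\left(7,-8 \right)} \right)} - 39781 = \left(-4 + \frac{1 - 8 \left(4 - 8\right)}{4 - 8}\right)^{2} - 39781 = \left(-4 + \frac{1 - -32}{-4}\right)^{2} - 39781 = \left(-4 - \frac{1 + 32}{4}\right)^{2} - 39781 = \left(-4 - \frac{33}{4}\right)^{2} - 39781 = \left(- \frac{49}{4}\right)^{2} - 39781 = \frac{2401}{16} - 39781 = - \frac{634095}{16}$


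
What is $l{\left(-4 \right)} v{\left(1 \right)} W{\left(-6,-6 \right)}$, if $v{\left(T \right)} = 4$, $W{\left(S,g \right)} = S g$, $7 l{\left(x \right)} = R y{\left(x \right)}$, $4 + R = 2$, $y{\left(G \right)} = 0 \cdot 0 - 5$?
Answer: $\frac{1440}{7} \approx 205.71$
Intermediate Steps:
$y{\left(G \right)} = -5$ ($y{\left(G \right)} = 0 - 5 = -5$)
$R = -2$ ($R = -4 + 2 = -2$)
$l{\left(x \right)} = \frac{10}{7}$ ($l{\left(x \right)} = \frac{\left(-2\right) \left(-5\right)}{7} = \frac{1}{7} \cdot 10 = \frac{10}{7}$)
$l{\left(-4 \right)} v{\left(1 \right)} W{\left(-6,-6 \right)} = \frac{10}{7} \cdot 4 \left(\left(-6\right) \left(-6\right)\right) = \frac{40}{7} \cdot 36 = \frac{1440}{7}$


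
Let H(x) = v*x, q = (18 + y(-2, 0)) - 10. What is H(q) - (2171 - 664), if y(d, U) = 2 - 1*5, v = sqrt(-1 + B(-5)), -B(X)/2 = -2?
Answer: -1507 + 5*sqrt(3) ≈ -1498.3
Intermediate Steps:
B(X) = 4 (B(X) = -2*(-2) = 4)
v = sqrt(3) (v = sqrt(-1 + 4) = sqrt(3) ≈ 1.7320)
y(d, U) = -3 (y(d, U) = 2 - 5 = -3)
q = 5 (q = (18 - 3) - 10 = 15 - 10 = 5)
H(x) = x*sqrt(3) (H(x) = sqrt(3)*x = x*sqrt(3))
H(q) - (2171 - 664) = 5*sqrt(3) - (2171 - 664) = 5*sqrt(3) - 1*1507 = 5*sqrt(3) - 1507 = -1507 + 5*sqrt(3)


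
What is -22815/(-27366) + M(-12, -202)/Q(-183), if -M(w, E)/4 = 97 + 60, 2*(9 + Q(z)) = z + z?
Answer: 898597/218928 ≈ 4.1045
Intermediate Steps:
Q(z) = -9 + z (Q(z) = -9 + (z + z)/2 = -9 + (2*z)/2 = -9 + z)
M(w, E) = -628 (M(w, E) = -4*(97 + 60) = -4*157 = -628)
-22815/(-27366) + M(-12, -202)/Q(-183) = -22815/(-27366) - 628/(-9 - 183) = -22815*(-1/27366) - 628/(-192) = 7605/9122 - 628*(-1/192) = 7605/9122 + 157/48 = 898597/218928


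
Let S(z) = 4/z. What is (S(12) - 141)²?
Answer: 178084/9 ≈ 19787.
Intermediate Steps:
S(z) = 4/z
(S(12) - 141)² = (4/12 - 141)² = (4*(1/12) - 141)² = (⅓ - 141)² = (-422/3)² = 178084/9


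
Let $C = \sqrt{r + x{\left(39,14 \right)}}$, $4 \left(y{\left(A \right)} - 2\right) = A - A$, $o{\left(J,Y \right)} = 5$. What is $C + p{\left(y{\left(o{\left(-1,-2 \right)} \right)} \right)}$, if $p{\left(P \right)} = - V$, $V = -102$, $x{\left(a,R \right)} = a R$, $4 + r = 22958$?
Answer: $102 + 10 \sqrt{235} \approx 255.3$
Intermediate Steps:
$r = 22954$ ($r = -4 + 22958 = 22954$)
$x{\left(a,R \right)} = R a$
$y{\left(A \right)} = 2$ ($y{\left(A \right)} = 2 + \frac{A - A}{4} = 2 + \frac{1}{4} \cdot 0 = 2 + 0 = 2$)
$C = 10 \sqrt{235}$ ($C = \sqrt{22954 + 14 \cdot 39} = \sqrt{22954 + 546} = \sqrt{23500} = 10 \sqrt{235} \approx 153.3$)
$p{\left(P \right)} = 102$ ($p{\left(P \right)} = \left(-1\right) \left(-102\right) = 102$)
$C + p{\left(y{\left(o{\left(-1,-2 \right)} \right)} \right)} = 10 \sqrt{235} + 102 = 102 + 10 \sqrt{235}$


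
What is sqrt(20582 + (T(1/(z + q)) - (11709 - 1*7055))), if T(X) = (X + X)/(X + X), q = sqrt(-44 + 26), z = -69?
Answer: sqrt(15929) ≈ 126.21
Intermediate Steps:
q = 3*I*sqrt(2) (q = sqrt(-18) = 3*I*sqrt(2) ≈ 4.2426*I)
T(X) = 1 (T(X) = (2*X)/((2*X)) = (2*X)*(1/(2*X)) = 1)
sqrt(20582 + (T(1/(z + q)) - (11709 - 1*7055))) = sqrt(20582 + (1 - (11709 - 1*7055))) = sqrt(20582 + (1 - (11709 - 7055))) = sqrt(20582 + (1 - 1*4654)) = sqrt(20582 + (1 - 4654)) = sqrt(20582 - 4653) = sqrt(15929)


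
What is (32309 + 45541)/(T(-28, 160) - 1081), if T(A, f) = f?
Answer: -25950/307 ≈ -84.528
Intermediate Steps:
(32309 + 45541)/(T(-28, 160) - 1081) = (32309 + 45541)/(160 - 1081) = 77850/(-921) = 77850*(-1/921) = -25950/307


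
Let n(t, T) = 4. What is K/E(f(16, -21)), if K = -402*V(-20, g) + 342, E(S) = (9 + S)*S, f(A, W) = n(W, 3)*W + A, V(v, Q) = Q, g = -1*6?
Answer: 81/118 ≈ 0.68644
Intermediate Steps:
g = -6
f(A, W) = A + 4*W (f(A, W) = 4*W + A = A + 4*W)
E(S) = S*(9 + S)
K = 2754 (K = -402*(-6) + 342 = 2412 + 342 = 2754)
K/E(f(16, -21)) = 2754/(((16 + 4*(-21))*(9 + (16 + 4*(-21))))) = 2754/(((16 - 84)*(9 + (16 - 84)))) = 2754/((-68*(9 - 68))) = 2754/((-68*(-59))) = 2754/4012 = 2754*(1/4012) = 81/118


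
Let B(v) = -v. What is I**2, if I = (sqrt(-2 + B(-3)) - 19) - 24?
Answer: 1764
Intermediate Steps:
I = -42 (I = (sqrt(-2 - 1*(-3)) - 19) - 24 = (sqrt(-2 + 3) - 19) - 24 = (sqrt(1) - 19) - 24 = (1 - 19) - 24 = -18 - 24 = -42)
I**2 = (-42)**2 = 1764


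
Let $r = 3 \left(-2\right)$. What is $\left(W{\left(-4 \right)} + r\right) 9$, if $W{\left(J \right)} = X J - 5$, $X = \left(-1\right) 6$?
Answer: $117$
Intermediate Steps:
$X = -6$
$W{\left(J \right)} = -5 - 6 J$ ($W{\left(J \right)} = - 6 J - 5 = -5 - 6 J$)
$r = -6$
$\left(W{\left(-4 \right)} + r\right) 9 = \left(\left(-5 - -24\right) - 6\right) 9 = \left(\left(-5 + 24\right) - 6\right) 9 = \left(19 - 6\right) 9 = 13 \cdot 9 = 117$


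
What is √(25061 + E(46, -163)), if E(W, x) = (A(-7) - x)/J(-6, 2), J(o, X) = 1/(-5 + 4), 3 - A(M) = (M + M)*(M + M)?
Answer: √25091 ≈ 158.40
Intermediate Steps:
A(M) = 3 - 4*M² (A(M) = 3 - (M + M)*(M + M) = 3 - 2*M*2*M = 3 - 4*M²)
J(o, X) = -1 (J(o, X) = 1/(-1) = -1)
E(W, x) = 193 + x (E(W, x) = ((3 - 4*(-7)²) - x)/(-1) = ((3 - 4*49) - x)*(-1) = ((3 - 196) - x)*(-1) = (-193 - x)*(-1) = 193 + x)
√(25061 + E(46, -163)) = √(25061 + (193 - 163)) = √(25061 + 30) = √25091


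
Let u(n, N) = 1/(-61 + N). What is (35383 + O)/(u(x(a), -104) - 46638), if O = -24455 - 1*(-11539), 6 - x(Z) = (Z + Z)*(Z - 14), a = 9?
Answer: -3707055/7695271 ≈ -0.48173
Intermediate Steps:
x(Z) = 6 - 2*Z*(-14 + Z) (x(Z) = 6 - (Z + Z)*(Z - 14) = 6 - 2*Z*(-14 + Z))
O = -12916 (O = -24455 + 11539 = -12916)
(35383 + O)/(u(x(a), -104) - 46638) = (35383 - 12916)/(1/(-61 - 104) - 46638) = 22467/(1/(-165) - 46638) = 22467/(-1/165 - 46638) = 22467/(-7695271/165) = 22467*(-165/7695271) = -3707055/7695271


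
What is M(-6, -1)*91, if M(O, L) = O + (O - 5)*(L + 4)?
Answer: -3549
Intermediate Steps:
M(O, L) = O + (-5 + O)*(4 + L)
M(-6, -1)*91 = (-20 - 5*(-1) + 5*(-6) - 1*(-6))*91 = (-20 + 5 - 30 + 6)*91 = -39*91 = -3549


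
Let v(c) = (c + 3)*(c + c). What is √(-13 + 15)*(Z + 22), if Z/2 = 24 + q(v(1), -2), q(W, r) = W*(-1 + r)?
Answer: 22*√2 ≈ 31.113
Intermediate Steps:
v(c) = 2*c*(3 + c) (v(c) = (3 + c)*(2*c) = 2*c*(3 + c))
Z = 0 (Z = 2*(24 + (2*1*(3 + 1))*(-1 - 2)) = 2*(24 + (2*1*4)*(-3)) = 2*(24 + 8*(-3)) = 2*(24 - 24) = 2*0 = 0)
√(-13 + 15)*(Z + 22) = √(-13 + 15)*(0 + 22) = √2*22 = 22*√2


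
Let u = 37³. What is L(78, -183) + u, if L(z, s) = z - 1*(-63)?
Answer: 50794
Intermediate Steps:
L(z, s) = 63 + z (L(z, s) = z + 63 = 63 + z)
u = 50653
L(78, -183) + u = (63 + 78) + 50653 = 141 + 50653 = 50794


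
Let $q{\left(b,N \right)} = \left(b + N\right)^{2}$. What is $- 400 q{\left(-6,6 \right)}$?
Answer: $0$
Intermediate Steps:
$q{\left(b,N \right)} = \left(N + b\right)^{2}$
$- 400 q{\left(-6,6 \right)} = - 400 \left(6 - 6\right)^{2} = - 400 \cdot 0^{2} = - 400 \cdot 0 = \left(-1\right) 0 = 0$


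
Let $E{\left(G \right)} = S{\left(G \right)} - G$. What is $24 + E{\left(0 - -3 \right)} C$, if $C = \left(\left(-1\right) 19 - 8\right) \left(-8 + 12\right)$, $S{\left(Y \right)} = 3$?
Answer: $24$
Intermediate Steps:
$E{\left(G \right)} = 3 - G$
$C = -108$ ($C = \left(-19 - 8\right) 4 = \left(-27\right) 4 = -108$)
$24 + E{\left(0 - -3 \right)} C = 24 + \left(3 - \left(0 - -3\right)\right) \left(-108\right) = 24 + \left(3 - \left(0 + 3\right)\right) \left(-108\right) = 24 + \left(3 - 3\right) \left(-108\right) = 24 + 0 \left(-108\right) = 24 + 0 = 24$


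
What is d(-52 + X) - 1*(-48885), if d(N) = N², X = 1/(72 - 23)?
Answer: 123860094/2401 ≈ 51587.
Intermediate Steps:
X = 1/49 ≈ 0.020408
d(-52 + X) - 1*(-48885) = (-52 + 1/49)² - 1*(-48885) = (-2547/49)² + 48885 = 6487209/2401 + 48885 = 123860094/2401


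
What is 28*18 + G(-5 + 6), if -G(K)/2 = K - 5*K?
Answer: 512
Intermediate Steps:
G(K) = 8*K (G(K) = -2*(K - 5*K) = -(-8)*K = 8*K)
28*18 + G(-5 + 6) = 28*18 + 8*(-5 + 6) = 504 + 8*1 = 504 + 8 = 512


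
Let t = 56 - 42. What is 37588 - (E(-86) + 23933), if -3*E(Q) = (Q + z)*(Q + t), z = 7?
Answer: 15551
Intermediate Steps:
t = 14
E(Q) = -(7 + Q)*(14 + Q)/3 (E(Q) = -(Q + 7)*(Q + 14)/3 = -(7 + Q)*(14 + Q)/3)
37588 - (E(-86) + 23933) = 37588 - ((-98/3 - 7*(-86) - 1/3*(-86)**2) + 23933) = 37588 - ((-98/3 + 602 - 1/3*7396) + 23933) = 37588 - ((-98/3 + 602 - 7396/3) + 23933) = 37588 - (-1896 + 23933) = 37588 - 1*22037 = 37588 - 22037 = 15551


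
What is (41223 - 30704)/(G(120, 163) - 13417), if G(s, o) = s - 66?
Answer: -10519/13363 ≈ -0.78717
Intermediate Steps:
G(s, o) = -66 + s
(41223 - 30704)/(G(120, 163) - 13417) = (41223 - 30704)/((-66 + 120) - 13417) = 10519/(54 - 13417) = 10519/(-13363) = 10519*(-1/13363) = -10519/13363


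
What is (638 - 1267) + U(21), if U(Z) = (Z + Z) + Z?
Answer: -566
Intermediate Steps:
U(Z) = 3*Z (U(Z) = 2*Z + Z = 3*Z)
(638 - 1267) + U(21) = (638 - 1267) + 3*21 = -629 + 63 = -566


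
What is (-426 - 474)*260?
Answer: -234000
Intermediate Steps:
(-426 - 474)*260 = -900*260 = -234000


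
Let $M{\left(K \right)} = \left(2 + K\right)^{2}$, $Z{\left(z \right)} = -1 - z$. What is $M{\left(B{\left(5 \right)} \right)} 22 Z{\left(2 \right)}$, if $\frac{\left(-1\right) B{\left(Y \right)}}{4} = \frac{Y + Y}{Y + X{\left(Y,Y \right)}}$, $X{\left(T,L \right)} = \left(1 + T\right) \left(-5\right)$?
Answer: $- \frac{21384}{25} \approx -855.36$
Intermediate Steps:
$X{\left(T,L \right)} = -5 - 5 T$
$B{\left(Y \right)} = - \frac{8 Y}{-5 - 4 Y}$ ($B{\left(Y \right)} = - 4 \frac{Y + Y}{Y - \left(5 + 5 Y\right)} = - 4 \frac{2 Y}{-5 - 4 Y} = - \frac{8 Y}{-5 - 4 Y}$)
$M{\left(B{\left(5 \right)} \right)} 22 Z{\left(2 \right)} = \left(2 + 8 \cdot 5 \frac{1}{5 + 4 \cdot 5}\right)^{2} \cdot 22 \left(-1 - 2\right) = \left(2 + 8 \cdot 5 \frac{1}{5 + 20}\right)^{2} \cdot 22 \left(-1 - 2\right) = \left(2 + 8 \cdot 5 \cdot \frac{1}{25}\right)^{2} \cdot 22 \left(-3\right) = \left(2 + \frac{8}{5}\right)^{2} \cdot 22 \left(-3\right) = \left(\frac{18}{5}\right)^{2} \cdot 22 \left(-3\right) = \frac{324}{25} \cdot 22 \left(-3\right) = \frac{7128}{25} \left(-3\right) = - \frac{21384}{25}$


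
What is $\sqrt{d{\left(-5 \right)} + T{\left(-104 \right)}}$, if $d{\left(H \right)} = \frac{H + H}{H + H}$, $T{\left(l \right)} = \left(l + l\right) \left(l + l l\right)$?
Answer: $i \sqrt{2228095} \approx 1492.7 i$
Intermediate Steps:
$T{\left(l \right)} = 2 l \left(l + l^{2}\right)$
$d{\left(H \right)} = 1$ ($d{\left(H \right)} = \frac{2 H}{2 H} = 2 H \frac{1}{2 H} = 1$)
$\sqrt{d{\left(-5 \right)} + T{\left(-104 \right)}} = \sqrt{1 + 2 \left(-104\right)^{2} \left(1 - 104\right)} = \sqrt{1 + 2 \cdot 10816 \left(-103\right)} = \sqrt{1 - 2228096} = \sqrt{-2228095} = i \sqrt{2228095}$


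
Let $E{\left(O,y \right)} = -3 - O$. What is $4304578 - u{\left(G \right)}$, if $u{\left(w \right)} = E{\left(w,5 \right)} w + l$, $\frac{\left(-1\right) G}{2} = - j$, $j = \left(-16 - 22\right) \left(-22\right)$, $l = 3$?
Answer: $7105175$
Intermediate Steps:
$j = 836$ ($j = \left(-38\right) \left(-22\right) = 836$)
$G = 1672$ ($G = - 2 \left(\left(-1\right) 836\right) = \left(-2\right) \left(-836\right) = 1672$)
$u{\left(w \right)} = 3 + w \left(-3 - w\right)$ ($u{\left(w \right)} = \left(-3 - w\right) w + 3 = w \left(-3 - w\right) + 3 = 3 + w \left(-3 - w\right)$)
$4304578 - u{\left(G \right)} = 4304578 - \left(3 - 1672 \left(3 + 1672\right)\right) = 4304578 - \left(3 - 1672 \cdot 1675\right) = 4304578 - \left(3 - 2800600\right) = 4304578 - -2800597 = 4304578 + 2800597 = 7105175$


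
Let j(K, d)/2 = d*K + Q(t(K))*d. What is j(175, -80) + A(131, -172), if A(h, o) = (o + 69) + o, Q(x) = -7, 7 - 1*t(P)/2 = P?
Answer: -27155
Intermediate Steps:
t(P) = 14 - 2*P
A(h, o) = 69 + 2*o (A(h, o) = (69 + o) + o = 69 + 2*o)
j(K, d) = -14*d + 2*K*d (j(K, d) = 2*(d*K - 7*d) = 2*(K*d - 7*d) = 2*(-7*d + K*d) = -14*d + 2*K*d)
j(175, -80) + A(131, -172) = 2*(-80)*(-7 + 175) + (69 + 2*(-172)) = 2*(-80)*168 + (69 - 344) = -26880 - 275 = -27155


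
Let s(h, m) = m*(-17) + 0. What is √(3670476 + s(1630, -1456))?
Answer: 2*√923807 ≈ 1922.3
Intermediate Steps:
s(h, m) = -17*m (s(h, m) = -17*m + 0 = -17*m)
√(3670476 + s(1630, -1456)) = √(3670476 - 17*(-1456)) = √(3670476 + 24752) = √3695228 = 2*√923807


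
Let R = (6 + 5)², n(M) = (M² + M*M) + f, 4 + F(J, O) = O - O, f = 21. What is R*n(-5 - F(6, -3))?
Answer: 2783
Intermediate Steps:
F(J, O) = -4 (F(J, O) = -4 + (O - O) = -4 + 0 = -4)
n(M) = 21 + 2*M² (n(M) = (M² + M*M) + 21 = (M² + M²) + 21 = 2*M² + 21 = 21 + 2*M²)
R = 121 (R = 11² = 121)
R*n(-5 - F(6, -3)) = 121*(21 + 2*(-5 - 1*(-4))²) = 121*(21 + 2*(-5 + 4)²) = 121*(21 + 2*(-1)²) = 121*(21 + 2*1) = 121*(21 + 2) = 121*23 = 2783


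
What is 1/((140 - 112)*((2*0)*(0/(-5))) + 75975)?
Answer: 1/75975 ≈ 1.3162e-5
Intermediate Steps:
1/((140 - 112)*((2*0)*(0/(-5))) + 75975) = 1/(28*(0*(0*(-⅕))) + 75975) = 1/(28*(0*0) + 75975) = 1/(28*0 + 75975) = 1/(0 + 75975) = 1/75975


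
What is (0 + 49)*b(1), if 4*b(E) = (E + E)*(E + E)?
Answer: 49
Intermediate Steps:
b(E) = E² (b(E) = ((E + E)*(E + E))/4 = ((2*E)*(2*E))/4 = (4*E²)/4 = E²)
(0 + 49)*b(1) = (0 + 49)*1² = 49*1 = 49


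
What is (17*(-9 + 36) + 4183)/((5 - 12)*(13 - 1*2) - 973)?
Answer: -2321/525 ≈ -4.4210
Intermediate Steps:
(17*(-9 + 36) + 4183)/((5 - 12)*(13 - 1*2) - 973) = (17*27 + 4183)/(-7*(13 - 2) - 973) = (459 + 4183)/(-7*11 - 973) = 4642/(-77 - 973) = 4642/(-1050) = 4642*(-1/1050) = -2321/525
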